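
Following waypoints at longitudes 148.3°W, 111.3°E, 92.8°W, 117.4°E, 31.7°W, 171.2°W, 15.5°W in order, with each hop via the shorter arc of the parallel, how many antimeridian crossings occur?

Leg 1: -148.3° → +111.3°, shortest Δλ = -100.4° (west) — crosses 180°.
Leg 2: +111.3° → -92.8°, shortest Δλ = 155.9° (east) — crosses 180°.
Leg 3: -92.8° → +117.4°, shortest Δλ = -149.8° (west) — crosses 180°.
Leg 4: +117.4° → -31.7°, shortest Δλ = -149.1° (west) — does not cross 180°.
Leg 5: -31.7° → -171.2°, shortest Δλ = -139.5° (west) — does not cross 180°.
Leg 6: -171.2° → -15.5°, shortest Δλ = 155.7° (east) — does not cross 180°.
Total crossings: 3.

3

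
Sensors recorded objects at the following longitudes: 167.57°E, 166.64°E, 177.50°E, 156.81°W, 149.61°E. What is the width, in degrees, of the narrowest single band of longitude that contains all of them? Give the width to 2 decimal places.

53.58°

Sort the longitudes: -156.81°, +149.61°, +166.64°, +167.57°, +177.50°.
Eastward gaps between consecutive values (wrapping around): 306.42°, 17.03°, 0.93°, 9.93°, 25.69°.
Largest gap = 306.42° ⇒ minimal covering band is its complement: 360° − 306.42° = 53.58°.
Band runs from +149.61° eastward to -156.81°, crossing the antimeridian.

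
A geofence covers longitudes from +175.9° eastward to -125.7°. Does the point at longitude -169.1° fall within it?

Band width going east from +175.9° to -125.7°: ((-125.7 − 175.9) mod 360) = 58.4°.
Offset of -169.1° east of the west edge: ((-169.1 − 175.9) mod 360) = 15.0°.
15.0° ≤ 58.4° ⇒ inside.

Yes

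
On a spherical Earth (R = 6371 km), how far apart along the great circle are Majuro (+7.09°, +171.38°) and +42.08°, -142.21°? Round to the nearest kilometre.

5983 km

Δλ = -142.21 − 171.38 = -313.59°; wrapped into (−180°, 180°]: 46.41°.
Δφ = 42.08 − 7.09 = 34.99°.
a = sin²(Δφ/2) + cos φ₁ · cos φ₂ · sin²(Δλ/2) = 0.204723.
c = 2·atan2(√a, √(1−a)) = 0.93905 rad → d = 6371·c ≈ 5982.70 km.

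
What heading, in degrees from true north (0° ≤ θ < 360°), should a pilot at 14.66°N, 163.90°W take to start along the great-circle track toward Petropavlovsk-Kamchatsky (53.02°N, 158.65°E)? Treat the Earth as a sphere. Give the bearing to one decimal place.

330.7°

Δλ = 158.65 − -163.90 = 322.55°; wrapped into (−180°, 180°]: -37.45°.
θ = atan2( sin Δλ · cos φ₂ , cos φ₁ · sin φ₂ − sin φ₁ · cos φ₂ · cos Δλ )
  = atan2(-0.36578, 0.65198) = -29.293° → normalised to [0°, 360°): 330.707°.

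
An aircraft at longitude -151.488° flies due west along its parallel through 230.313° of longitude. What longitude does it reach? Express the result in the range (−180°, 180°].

Start at -151.488°; shift −230.313° → -381.801°.
-381.801° lies outside (−180°, 180°]; add 360° → -21.801°.

-21.801°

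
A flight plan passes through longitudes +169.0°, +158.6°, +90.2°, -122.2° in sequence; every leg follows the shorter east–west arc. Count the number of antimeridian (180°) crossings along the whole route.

Leg 1: +169.0° → +158.6°, shortest Δλ = -10.4° (west) — does not cross 180°.
Leg 2: +158.6° → +90.2°, shortest Δλ = -68.4° (west) — does not cross 180°.
Leg 3: +90.2° → -122.2°, shortest Δλ = 147.6° (east) — crosses 180°.
Total crossings: 1.

1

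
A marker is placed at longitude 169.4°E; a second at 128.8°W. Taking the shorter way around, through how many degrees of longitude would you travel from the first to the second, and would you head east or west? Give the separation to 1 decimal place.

Raw difference: -128.8 − 169.4 = -298.2°.
Normalise into (−180°, 180°]: -298.2° + 360° = 61.8°.
Positive ⇒ the second point lies to the east; separation 61.8°.

61.8° east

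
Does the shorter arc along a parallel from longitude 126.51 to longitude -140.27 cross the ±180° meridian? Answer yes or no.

Yes

Naïve |-140.27 − 126.51| = 266.78° > 180°, so the shorter arc goes the other way round — across 180°.
Signed shortest Δλ = ((-140.27 − 126.51 + 180) mod 360) − 180 = 93.22°.
Going east by 93.22° from +126.51° passes through 180° before reaching -140.27°.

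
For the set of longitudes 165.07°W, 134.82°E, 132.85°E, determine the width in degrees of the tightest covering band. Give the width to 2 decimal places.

62.08°

Sort the longitudes: -165.07°, +132.85°, +134.82°.
Eastward gaps between consecutive values (wrapping around): 297.92°, 1.97°, 60.11°.
Largest gap = 297.92° ⇒ minimal covering band is its complement: 360° − 297.92° = 62.08°.
Band runs from +132.85° eastward to -165.07°, crossing the antimeridian.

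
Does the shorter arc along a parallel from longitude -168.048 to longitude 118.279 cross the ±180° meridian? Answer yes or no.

Naïve |118.279 − -168.048| = 286.327° > 180°, so the shorter arc goes the other way round — across 180°.
Signed shortest Δλ = ((118.279 − -168.048 + 180) mod 360) − 180 = -73.673°.
Going west by 73.673° from -168.048° passes through 180° before reaching +118.279°.

Yes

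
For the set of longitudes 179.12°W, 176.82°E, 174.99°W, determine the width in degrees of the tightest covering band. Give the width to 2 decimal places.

8.19°

Sort the longitudes: -179.12°, -174.99°, +176.82°.
Eastward gaps between consecutive values (wrapping around): 4.13°, 351.81°, 4.06°.
Largest gap = 351.81° ⇒ minimal covering band is its complement: 360° − 351.81° = 8.19°.
Band runs from +176.82° eastward to -174.99°, crossing the antimeridian.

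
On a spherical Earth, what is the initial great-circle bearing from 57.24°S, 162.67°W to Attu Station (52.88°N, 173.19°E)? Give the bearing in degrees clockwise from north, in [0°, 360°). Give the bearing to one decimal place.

344.6°

Δλ = 173.19 − -162.67 = 335.86°; wrapped into (−180°, 180°]: -24.14°.
θ = atan2( sin Δλ · cos φ₂ , cos φ₁ · sin φ₂ − sin φ₁ · cos φ₂ · cos Δλ )
  = atan2(-0.24681, 0.89459) = -15.423° → normalised to [0°, 360°): 344.577°.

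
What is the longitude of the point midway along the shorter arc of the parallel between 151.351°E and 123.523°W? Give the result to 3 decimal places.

166.086°W

Signed shortest Δλ from +151.351° to -123.523° is +85.126°.
Midpoint longitude = +151.351° + (+85.126°)/2 = +151.351° + 42.563° = +193.914°.
Normalise into (−180°, 180°]: -166.086°.
(The naïve average (+151.351 + -123.523)/2 = 13.914° is on the wrong side of the globe.)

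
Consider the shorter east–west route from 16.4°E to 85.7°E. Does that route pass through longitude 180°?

No

Signed shortest Δλ = ((85.7 − 16.4 + 180) mod 360) − 180 = 69.3°.
Going east by 69.3° from +16.4° reaches +85.7° without touching 180°.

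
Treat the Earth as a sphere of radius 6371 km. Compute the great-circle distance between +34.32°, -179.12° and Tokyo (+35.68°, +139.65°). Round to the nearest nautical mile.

Δλ = 139.65 − -179.12 = 318.77°; wrapped into (−180°, 180°]: -41.23°.
Δφ = 35.68 − 34.32 = 1.36°.
a = sin²(Δφ/2) + cos φ₁ · cos φ₂ · sin²(Δλ/2) = 0.083305.
c = 2·atan2(√a, √(1−a)) = 0.58558 rad → d = 6371·c ≈ 3730.75 km ≈ 2014.45 nmi.

2014 nmi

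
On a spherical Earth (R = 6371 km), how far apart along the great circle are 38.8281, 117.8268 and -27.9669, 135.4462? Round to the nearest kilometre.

7649 km

Δλ = 135.4462 − 117.8268 = 17.6194°.
Δφ = -27.9669 − 38.8281 = -66.7950°.
a = sin²(Δφ/2) + cos φ₁ · cos φ₂ · sin²(Δλ/2) = 0.319128.
c = 2·atan2(√a, √(1−a)) = 1.20066 rad → d = 6371·c ≈ 7649.39 km.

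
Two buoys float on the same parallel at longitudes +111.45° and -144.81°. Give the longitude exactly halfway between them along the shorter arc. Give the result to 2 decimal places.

+163.32°

Signed shortest Δλ from +111.45° to -144.81° is +103.74°.
Midpoint longitude = +111.45° + (+103.74°)/2 = +111.45° + 51.87° = +163.32°.
(The naïve average (+111.45 + -144.81)/2 = -16.68° is on the wrong side of the globe.)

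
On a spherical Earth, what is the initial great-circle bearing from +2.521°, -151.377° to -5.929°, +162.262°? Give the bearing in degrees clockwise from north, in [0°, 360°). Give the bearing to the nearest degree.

260°

Δλ = 162.262 − -151.377 = 313.639°; wrapped into (−180°, 180°]: -46.361°.
θ = atan2( sin Δλ · cos φ₂ , cos φ₁ · sin φ₂ − sin φ₁ · cos φ₂ · cos Δλ )
  = atan2(-0.71983, -0.13339) = -100.498° → normalised to [0°, 360°): 259.502°.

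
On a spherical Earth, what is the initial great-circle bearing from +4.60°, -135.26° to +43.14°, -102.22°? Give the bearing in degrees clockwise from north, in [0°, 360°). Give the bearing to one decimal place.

Δλ = -102.22 − -135.26 = 33.04°.
θ = atan2( sin Δλ · cos φ₂ , cos φ₁ · sin φ₂ − sin φ₁ · cos φ₂ · cos Δλ )
  = atan2(0.39784, 0.63252) = 32.169° → normalised to [0°, 360°): 32.169°.

32.2°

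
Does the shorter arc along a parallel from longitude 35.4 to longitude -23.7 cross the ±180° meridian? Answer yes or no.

Signed shortest Δλ = ((-23.7 − 35.4 + 180) mod 360) − 180 = -59.1°.
Going west by 59.1° from +35.4° reaches -23.7° without touching 180°.

No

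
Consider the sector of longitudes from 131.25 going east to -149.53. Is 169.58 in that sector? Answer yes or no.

Band width going east from +131.25° to -149.53°: ((-149.53 − 131.25) mod 360) = 79.22°.
Offset of +169.58° east of the west edge: ((169.58 − 131.25) mod 360) = 38.33°.
38.33° ≤ 79.22° ⇒ inside.

Yes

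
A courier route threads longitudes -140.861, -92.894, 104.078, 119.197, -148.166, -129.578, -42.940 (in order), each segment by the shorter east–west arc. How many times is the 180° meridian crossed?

2

Leg 1: -140.861° → -92.894°, shortest Δλ = 47.967° (east) — does not cross 180°.
Leg 2: -92.894° → +104.078°, shortest Δλ = -163.028° (west) — crosses 180°.
Leg 3: +104.078° → +119.197°, shortest Δλ = 15.119° (east) — does not cross 180°.
Leg 4: +119.197° → -148.166°, shortest Δλ = 92.637° (east) — crosses 180°.
Leg 5: -148.166° → -129.578°, shortest Δλ = 18.588° (east) — does not cross 180°.
Leg 6: -129.578° → -42.940°, shortest Δλ = 86.638° (east) — does not cross 180°.
Total crossings: 2.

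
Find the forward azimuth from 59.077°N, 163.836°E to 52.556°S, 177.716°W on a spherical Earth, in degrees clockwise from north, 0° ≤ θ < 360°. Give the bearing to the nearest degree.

Δλ = -177.716 − 163.836 = -341.552°; wrapped into (−180°, 180°]: 18.448°.
θ = atan2( sin Δλ · cos φ₂ , cos φ₁ · sin φ₂ − sin φ₁ · cos φ₂ · cos Δλ )
  = atan2(0.19239, -0.90276) = 167.969° → normalised to [0°, 360°): 167.969°.

168°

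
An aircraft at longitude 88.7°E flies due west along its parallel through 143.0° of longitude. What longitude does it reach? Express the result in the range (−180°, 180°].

54.3°W

Start at +88.7°; shift −143.0° → -54.3°.
-54.3° already lies in (−180°, 180°].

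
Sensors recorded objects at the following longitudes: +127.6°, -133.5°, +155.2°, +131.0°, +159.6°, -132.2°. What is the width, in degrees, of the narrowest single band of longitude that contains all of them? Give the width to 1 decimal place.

Sort the longitudes: -133.5°, -132.2°, +127.6°, +131.0°, +155.2°, +159.6°.
Eastward gaps between consecutive values (wrapping around): 1.3°, 259.8°, 3.4°, 24.2°, 4.4°, 66.9°.
Largest gap = 259.8° ⇒ minimal covering band is its complement: 360° − 259.8° = 100.2°.
Band runs from +127.6° eastward to -132.2°, crossing the antimeridian.

100.2°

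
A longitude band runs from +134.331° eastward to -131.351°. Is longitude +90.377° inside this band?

Band width going east from +134.331° to -131.351°: ((-131.351 − 134.331) mod 360) = 94.318°.
Offset of +90.377° east of the west edge: ((90.377 − 134.331) mod 360) = 316.046°.
316.046° > 94.318° ⇒ outside.

No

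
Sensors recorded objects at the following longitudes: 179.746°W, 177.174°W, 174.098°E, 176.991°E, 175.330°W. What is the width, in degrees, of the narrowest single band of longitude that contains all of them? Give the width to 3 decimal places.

10.572°

Sort the longitudes: -179.746°, -177.174°, -175.330°, +174.098°, +176.991°.
Eastward gaps between consecutive values (wrapping around): 2.572°, 1.844°, 349.428°, 2.893°, 3.263°.
Largest gap = 349.428° ⇒ minimal covering band is its complement: 360° − 349.428° = 10.572°.
Band runs from +174.098° eastward to -175.330°, crossing the antimeridian.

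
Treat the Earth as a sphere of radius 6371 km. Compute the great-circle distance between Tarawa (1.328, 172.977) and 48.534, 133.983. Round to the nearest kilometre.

Δλ = 133.983 − 172.977 = -38.994°.
Δφ = 48.534 − 1.328 = 47.206°.
a = sin²(Δφ/2) + cos φ₁ · cos φ₂ · sin²(Δλ/2) = 0.234060.
c = 2·atan2(√a, √(1−a)) = 1.00998 rad → d = 6371·c ≈ 6434.57 km.

6435 km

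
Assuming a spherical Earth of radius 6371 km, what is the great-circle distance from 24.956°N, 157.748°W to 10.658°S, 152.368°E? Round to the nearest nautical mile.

3618 nmi

Δλ = 152.368 − -157.748 = 310.116°; wrapped into (−180°, 180°]: -49.884°.
Δφ = -10.658 − 24.956 = -35.614°.
a = sin²(Δφ/2) + cos φ₁ · cos φ₂ · sin²(Δλ/2) = 0.251967.
c = 2·atan2(√a, √(1−a)) = 1.05173 rad → d = 6371·c ≈ 6700.60 km ≈ 3618.03 nmi.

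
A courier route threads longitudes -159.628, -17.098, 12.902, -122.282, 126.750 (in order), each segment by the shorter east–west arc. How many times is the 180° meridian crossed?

Leg 1: -159.628° → -17.098°, shortest Δλ = 142.53° (east) — does not cross 180°.
Leg 2: -17.098° → +12.902°, shortest Δλ = 30.0° (east) — does not cross 180°.
Leg 3: +12.902° → -122.282°, shortest Δλ = -135.184° (west) — does not cross 180°.
Leg 4: -122.282° → +126.750°, shortest Δλ = -110.968° (west) — crosses 180°.
Total crossings: 1.

1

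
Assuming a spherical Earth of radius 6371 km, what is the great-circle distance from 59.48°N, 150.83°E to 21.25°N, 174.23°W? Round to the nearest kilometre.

Δλ = -174.23 − 150.83 = -325.06°; wrapped into (−180°, 180°]: 34.94°.
Δφ = 21.25 − 59.48 = -38.23°.
a = sin²(Δφ/2) + cos φ₁ · cos φ₂ · sin²(Δλ/2) = 0.149890.
c = 2·atan2(√a, √(1−a)) = 0.79509 rad → d = 6371·c ≈ 5065.52 km.

5066 km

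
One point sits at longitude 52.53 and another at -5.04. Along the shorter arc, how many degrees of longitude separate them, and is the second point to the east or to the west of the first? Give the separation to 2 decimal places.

57.57° west

Raw difference: -5.04 − 52.53 = -57.57°.
Normalise into (−180°, 180°]: -57.57° stays -57.57°.
Negative ⇒ the second point lies to the west; separation 57.57°.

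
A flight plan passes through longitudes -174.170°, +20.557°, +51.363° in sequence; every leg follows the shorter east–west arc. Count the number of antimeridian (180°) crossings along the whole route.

1

Leg 1: -174.170° → +20.557°, shortest Δλ = -165.273° (west) — crosses 180°.
Leg 2: +20.557° → +51.363°, shortest Δλ = 30.806° (east) — does not cross 180°.
Total crossings: 1.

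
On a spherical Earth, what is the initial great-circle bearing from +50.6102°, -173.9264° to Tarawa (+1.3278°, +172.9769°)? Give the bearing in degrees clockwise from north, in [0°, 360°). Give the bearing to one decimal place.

Δλ = 172.9769 − -173.9264 = 346.9033°; wrapped into (−180°, 180°]: -13.0967°.
θ = atan2( sin Δλ · cos φ₂ , cos φ₁ · sin φ₂ − sin φ₁ · cos φ₂ · cos Δλ )
  = atan2(-0.22653, -0.73784) = -162.932° → normalised to [0°, 360°): 197.068°.

197.1°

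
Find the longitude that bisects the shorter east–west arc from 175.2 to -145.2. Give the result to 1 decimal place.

-165.0°

Signed shortest Δλ from +175.2° to -145.2° is +39.6°.
Midpoint longitude = +175.2° + (+39.6°)/2 = +175.2° + 19.8° = +195.0°.
Normalise into (−180°, 180°]: -165.0°.
(The naïve average (+175.2 + -145.2)/2 = 15.0° is on the wrong side of the globe.)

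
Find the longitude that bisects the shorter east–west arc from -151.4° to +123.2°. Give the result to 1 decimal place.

Signed shortest Δλ from -151.4° to +123.2° is -85.4°.
Midpoint longitude = -151.4° + (-85.4°)/2 = -151.4° − 42.7° = -194.1°.
Normalise into (−180°, 180°]: +165.9°.
(The naïve average (-151.4 + +123.2)/2 = -14.1° is on the wrong side of the globe.)

+165.9°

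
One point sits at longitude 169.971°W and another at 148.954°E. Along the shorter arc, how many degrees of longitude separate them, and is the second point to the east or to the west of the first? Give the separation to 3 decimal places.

Raw difference: 148.954 − -169.971 = 318.925°.
Normalise into (−180°, 180°]: 318.925° − 360° = -41.075°.
Negative ⇒ the second point lies to the west; separation 41.075°.

41.075° west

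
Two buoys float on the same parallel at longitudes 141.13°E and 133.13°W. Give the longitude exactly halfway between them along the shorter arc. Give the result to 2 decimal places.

176.00°W

Signed shortest Δλ from +141.13° to -133.13° is +85.74°.
Midpoint longitude = +141.13° + (+85.74°)/2 = +141.13° + 42.87° = +184.00°.
Normalise into (−180°, 180°]: -176.00°.
(The naïve average (+141.13 + -133.13)/2 = 4.0° is on the wrong side of the globe.)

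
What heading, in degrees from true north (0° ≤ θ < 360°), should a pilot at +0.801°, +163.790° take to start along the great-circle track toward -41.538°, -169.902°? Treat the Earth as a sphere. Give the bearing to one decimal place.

153.7°

Δλ = -169.902 − 163.790 = -333.692°; wrapped into (−180°, 180°]: 26.308°.
θ = atan2( sin Δλ · cos φ₂ , cos φ₁ · sin φ₂ − sin φ₁ · cos φ₂ · cos Δλ )
  = atan2(0.33174, -0.67243) = 153.741° → normalised to [0°, 360°): 153.741°.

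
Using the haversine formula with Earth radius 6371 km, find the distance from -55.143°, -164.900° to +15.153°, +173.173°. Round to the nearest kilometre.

Δλ = 173.173 − -164.900 = 338.073°; wrapped into (−180°, 180°]: -21.927°.
Δφ = 15.153 − -55.143 = 70.296°.
a = sin²(Δφ/2) + cos φ₁ · cos φ₂ · sin²(Δλ/2) = 0.351373.
c = 2·atan2(√a, √(1−a)) = 1.26898 rad → d = 6371·c ≈ 8084.68 km.

8085 km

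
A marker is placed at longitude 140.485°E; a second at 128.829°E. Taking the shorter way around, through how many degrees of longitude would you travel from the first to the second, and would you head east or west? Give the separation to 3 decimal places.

Raw difference: 128.829 − 140.485 = -11.656°.
Normalise into (−180°, 180°]: -11.656° stays -11.656°.
Negative ⇒ the second point lies to the west; separation 11.656°.

11.656° west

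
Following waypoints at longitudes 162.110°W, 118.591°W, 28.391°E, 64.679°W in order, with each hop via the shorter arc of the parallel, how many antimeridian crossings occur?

0

Leg 1: -162.110° → -118.591°, shortest Δλ = 43.519° (east) — does not cross 180°.
Leg 2: -118.591° → +28.391°, shortest Δλ = 146.982° (east) — does not cross 180°.
Leg 3: +28.391° → -64.679°, shortest Δλ = -93.07° (west) — does not cross 180°.
Total crossings: 0.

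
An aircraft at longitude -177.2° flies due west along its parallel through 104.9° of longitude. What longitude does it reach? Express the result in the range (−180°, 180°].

+77.9°

Start at -177.2°; shift −104.9° → -282.1°.
-282.1° lies outside (−180°, 180°]; add 360° → +77.9°.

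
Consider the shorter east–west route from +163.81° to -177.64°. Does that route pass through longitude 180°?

Naïve |-177.64 − 163.81| = 341.45° > 180°, so the shorter arc goes the other way round — across 180°.
Signed shortest Δλ = ((-177.64 − 163.81 + 180) mod 360) − 180 = 18.55°.
Going east by 18.55° from +163.81° passes through 180° before reaching -177.64°.

Yes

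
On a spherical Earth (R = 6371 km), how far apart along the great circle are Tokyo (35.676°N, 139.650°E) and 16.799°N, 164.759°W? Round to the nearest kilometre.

5844 km

Δλ = -164.759 − 139.650 = -304.409°; wrapped into (−180°, 180°]: 55.591°.
Δφ = 16.799 − 35.676 = -18.877°.
a = sin²(Δφ/2) + cos φ₁ · cos φ₂ · sin²(Δλ/2) = 0.195996.
c = 2·atan2(√a, √(1−a)) = 0.91725 rad → d = 6371·c ≈ 5843.78 km.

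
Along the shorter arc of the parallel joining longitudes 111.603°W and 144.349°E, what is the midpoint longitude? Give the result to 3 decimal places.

163.627°W

Signed shortest Δλ from -111.603° to +144.349° is -104.048°.
Midpoint longitude = -111.603° + (-104.048°)/2 = -111.603° − 52.024° = -163.627°.
(The naïve average (-111.603 + +144.349)/2 = 16.373° is on the wrong side of the globe.)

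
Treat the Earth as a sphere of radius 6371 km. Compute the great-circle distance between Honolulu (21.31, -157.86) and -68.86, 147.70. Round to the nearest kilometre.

10925 km

Δλ = 147.70 − -157.86 = 305.56°; wrapped into (−180°, 180°]: -54.44°.
Δφ = -68.86 − 21.31 = -90.17°.
a = sin²(Δφ/2) + cos φ₁ · cos φ₂ · sin²(Δλ/2) = 0.571780.
c = 2·atan2(√a, √(1−a)) = 1.71485 rad → d = 6371·c ≈ 10925.34 km.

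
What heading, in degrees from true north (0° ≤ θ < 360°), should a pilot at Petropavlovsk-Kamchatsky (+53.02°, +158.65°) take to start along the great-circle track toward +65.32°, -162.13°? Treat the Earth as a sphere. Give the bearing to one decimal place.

Δλ = -162.13 − 158.65 = -320.78°; wrapped into (−180°, 180°]: 39.22°.
θ = atan2( sin Δλ · cos φ₂ , cos φ₁ · sin φ₂ − sin φ₁ · cos φ₂ · cos Δλ )
  = atan2(0.26402, 0.28817) = 42.495° → normalised to [0°, 360°): 42.495°.

42.5°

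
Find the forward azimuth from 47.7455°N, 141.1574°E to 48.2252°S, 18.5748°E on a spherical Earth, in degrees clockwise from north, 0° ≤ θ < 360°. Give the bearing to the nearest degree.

Δλ = 18.5748 − 141.1574 = -122.5826°.
θ = atan2( sin Δλ · cos φ₂ , cos φ₁ · sin φ₂ − sin φ₁ · cos φ₂ · cos Δλ )
  = atan2(-0.56135, -0.23593) = -112.796° → normalised to [0°, 360°): 247.204°.

247°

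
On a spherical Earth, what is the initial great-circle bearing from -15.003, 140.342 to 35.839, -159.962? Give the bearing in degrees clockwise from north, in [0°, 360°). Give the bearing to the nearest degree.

46°

Δλ = -159.962 − 140.342 = -300.304°; wrapped into (−180°, 180°]: 59.696°.
θ = atan2( sin Δλ · cos φ₂ , cos φ₁ · sin φ₂ − sin φ₁ · cos φ₂ · cos Δλ )
  = atan2(0.69990, 0.67144) = 46.189° → normalised to [0°, 360°): 46.189°.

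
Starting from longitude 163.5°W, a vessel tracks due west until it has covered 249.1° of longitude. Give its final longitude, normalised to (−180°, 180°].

Start at -163.5°; shift −249.1° → -412.6°.
-412.6° lies outside (−180°, 180°]; add 360° → -52.6°.

52.6°W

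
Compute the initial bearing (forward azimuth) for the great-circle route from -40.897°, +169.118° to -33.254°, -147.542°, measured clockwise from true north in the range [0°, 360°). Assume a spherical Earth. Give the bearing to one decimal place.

91.6°

Δλ = -147.542 − 169.118 = -316.660°; wrapped into (−180°, 180°]: 43.340°.
θ = atan2( sin Δλ · cos φ₂ , cos φ₁ · sin φ₂ − sin φ₁ · cos φ₂ · cos Δλ )
  = atan2(0.57394, -0.01630) = 91.627° → normalised to [0°, 360°): 91.627°.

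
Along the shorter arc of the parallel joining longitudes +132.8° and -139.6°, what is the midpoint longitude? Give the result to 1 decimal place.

+176.6°

Signed shortest Δλ from +132.8° to -139.6° is +87.6°.
Midpoint longitude = +132.8° + (+87.6°)/2 = +132.8° + 43.8° = +176.6°.
(The naïve average (+132.8 + -139.6)/2 = -3.4° is on the wrong side of the globe.)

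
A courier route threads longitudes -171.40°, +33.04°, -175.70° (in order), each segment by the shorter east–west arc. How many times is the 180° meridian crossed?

2

Leg 1: -171.40° → +33.04°, shortest Δλ = -155.56° (west) — crosses 180°.
Leg 2: +33.04° → -175.70°, shortest Δλ = 151.26° (east) — crosses 180°.
Total crossings: 2.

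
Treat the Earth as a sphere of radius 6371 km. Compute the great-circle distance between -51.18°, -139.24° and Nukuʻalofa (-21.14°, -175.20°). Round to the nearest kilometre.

Δλ = -175.20 − -139.24 = -35.96°.
Δφ = -21.14 − -51.18 = 30.04°.
a = sin²(Δφ/2) + cos φ₁ · cos φ₂ · sin²(Δλ/2) = 0.122875.
c = 2·atan2(√a, √(1−a)) = 0.71628 rad → d = 6371·c ≈ 4563.45 km.

4563 km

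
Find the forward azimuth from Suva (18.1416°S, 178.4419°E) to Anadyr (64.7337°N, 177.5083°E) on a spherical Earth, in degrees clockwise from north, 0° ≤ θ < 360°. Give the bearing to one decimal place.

Δλ = 177.5083 − 178.4419 = -0.9336°.
θ = atan2( sin Δλ · cos φ₂ , cos φ₁ · sin φ₂ − sin φ₁ · cos φ₂ · cos Δλ )
  = atan2(-0.00695, 0.99226) = -0.402° → normalised to [0°, 360°): 359.598°.

359.6°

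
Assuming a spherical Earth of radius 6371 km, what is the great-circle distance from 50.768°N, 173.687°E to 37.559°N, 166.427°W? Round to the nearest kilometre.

Δλ = -166.427 − 173.687 = -340.114°; wrapped into (−180°, 180°]: 19.886°.
Δφ = 37.559 − 50.768 = -13.209°.
a = sin²(Δφ/2) + cos φ₁ · cos φ₂ · sin²(Δλ/2) = 0.028176.
c = 2·atan2(√a, √(1−a)) = 0.33731 rad → d = 6371·c ≈ 2149.03 km.

2149 km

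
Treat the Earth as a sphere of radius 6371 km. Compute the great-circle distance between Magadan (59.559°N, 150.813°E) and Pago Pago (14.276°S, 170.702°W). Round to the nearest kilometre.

Δλ = -170.702 − 150.813 = -321.515°; wrapped into (−180°, 180°]: 38.485°.
Δφ = -14.276 − 59.559 = -73.835°.
a = sin²(Δφ/2) + cos φ₁ · cos φ₂ · sin²(Δλ/2) = 0.414128.
c = 2·atan2(√a, √(1−a)) = 1.39820 rad → d = 6371·c ≈ 8907.91 km.

8908 km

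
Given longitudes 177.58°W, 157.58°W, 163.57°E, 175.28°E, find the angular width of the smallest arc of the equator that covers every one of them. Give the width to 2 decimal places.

38.85°

Sort the longitudes: -177.58°, -157.58°, +163.57°, +175.28°.
Eastward gaps between consecutive values (wrapping around): 20.00°, 321.15°, 11.71°, 7.14°.
Largest gap = 321.15° ⇒ minimal covering band is its complement: 360° − 321.15° = 38.85°.
Band runs from +163.57° eastward to -157.58°, crossing the antimeridian.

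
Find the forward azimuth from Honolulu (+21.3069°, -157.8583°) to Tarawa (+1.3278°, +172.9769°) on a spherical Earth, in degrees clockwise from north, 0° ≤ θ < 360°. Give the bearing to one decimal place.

238.8°

Δλ = 172.9769 − -157.8583 = 330.8352°; wrapped into (−180°, 180°]: -29.1648°.
θ = atan2( sin Δλ · cos φ₂ , cos φ₁ · sin φ₂ − sin φ₁ · cos φ₂ · cos Δλ )
  = atan2(-0.48719, -0.29562) = -121.249° → normalised to [0°, 360°): 238.751°.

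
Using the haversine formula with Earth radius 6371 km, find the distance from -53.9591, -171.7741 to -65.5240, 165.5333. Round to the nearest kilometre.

1789 km

Δλ = 165.5333 − -171.7741 = 337.3074°; wrapped into (−180°, 180°]: -22.6926°.
Δφ = -65.5240 − -53.9591 = -11.5649°.
a = sin²(Δφ/2) + cos φ₁ · cos φ₂ · sin²(Δλ/2) = 0.019586.
c = 2·atan2(√a, √(1−a)) = 0.28082 rad → d = 6371·c ≈ 1789.12 km.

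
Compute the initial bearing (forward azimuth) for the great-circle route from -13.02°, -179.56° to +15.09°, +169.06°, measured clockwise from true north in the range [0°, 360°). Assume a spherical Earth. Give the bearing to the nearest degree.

338°

Δλ = 169.06 − -179.56 = 348.62°; wrapped into (−180°, 180°]: -11.38°.
θ = atan2( sin Δλ · cos φ₂ , cos φ₁ · sin φ₂ − sin φ₁ · cos φ₂ · cos Δλ )
  = atan2(-0.19051, 0.46689) = -22.198° → normalised to [0°, 360°): 337.802°.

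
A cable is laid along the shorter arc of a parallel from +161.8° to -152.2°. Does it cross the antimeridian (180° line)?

Naïve |-152.2 − 161.8| = 314.0° > 180°, so the shorter arc goes the other way round — across 180°.
Signed shortest Δλ = ((-152.2 − 161.8 + 180) mod 360) − 180 = 46.0°.
Going east by 46.0° from +161.8° passes through 180° before reaching -152.2°.

Yes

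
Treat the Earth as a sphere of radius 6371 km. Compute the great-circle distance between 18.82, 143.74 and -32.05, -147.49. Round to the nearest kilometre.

9246 km

Δλ = -147.49 − 143.74 = -291.23°; wrapped into (−180°, 180°]: 68.77°.
Δφ = -32.05 − 18.82 = -50.87°.
a = sin²(Δφ/2) + cos φ₁ · cos φ₂ · sin²(Δλ/2) = 0.440338.
c = 2·atan2(√a, √(1−a)) = 1.45119 rad → d = 6371·c ≈ 9245.52 km.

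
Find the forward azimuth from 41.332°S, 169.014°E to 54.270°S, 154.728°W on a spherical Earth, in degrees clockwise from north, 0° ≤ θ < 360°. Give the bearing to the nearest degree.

131°

Δλ = -154.728 − 169.014 = -323.742°; wrapped into (−180°, 180°]: 36.258°.
θ = atan2( sin Δλ · cos φ₂ , cos φ₁ · sin φ₂ − sin φ₁ · cos φ₂ · cos Δλ )
  = atan2(0.34537, -0.29858) = 130.844° → normalised to [0°, 360°): 130.844°.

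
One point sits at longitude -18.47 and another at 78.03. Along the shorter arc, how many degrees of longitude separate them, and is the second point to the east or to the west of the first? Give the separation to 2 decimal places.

Raw difference: 78.03 − -18.47 = 96.5°.
Normalise into (−180°, 180°]: 96.5° stays 96.5°.
Positive ⇒ the second point lies to the east; separation 96.50°.

96.50° east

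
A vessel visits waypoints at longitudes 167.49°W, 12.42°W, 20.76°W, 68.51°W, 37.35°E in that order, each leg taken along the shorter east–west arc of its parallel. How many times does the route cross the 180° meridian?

Leg 1: -167.49° → -12.42°, shortest Δλ = 155.07° (east) — does not cross 180°.
Leg 2: -12.42° → -20.76°, shortest Δλ = -8.34° (west) — does not cross 180°.
Leg 3: -20.76° → -68.51°, shortest Δλ = -47.75° (west) — does not cross 180°.
Leg 4: -68.51° → +37.35°, shortest Δλ = 105.86° (east) — does not cross 180°.
Total crossings: 0.

0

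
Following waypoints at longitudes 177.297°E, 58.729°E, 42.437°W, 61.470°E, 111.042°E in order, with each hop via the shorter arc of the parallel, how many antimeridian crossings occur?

Leg 1: +177.297° → +58.729°, shortest Δλ = -118.568° (west) — does not cross 180°.
Leg 2: +58.729° → -42.437°, shortest Δλ = -101.166° (west) — does not cross 180°.
Leg 3: -42.437° → +61.470°, shortest Δλ = 103.907° (east) — does not cross 180°.
Leg 4: +61.470° → +111.042°, shortest Δλ = 49.572° (east) — does not cross 180°.
Total crossings: 0.

0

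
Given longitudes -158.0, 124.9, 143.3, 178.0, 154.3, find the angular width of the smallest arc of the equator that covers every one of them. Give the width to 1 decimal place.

77.1°

Sort the longitudes: -158.0°, +124.9°, +143.3°, +154.3°, +178.0°.
Eastward gaps between consecutive values (wrapping around): 282.9°, 18.4°, 11.0°, 23.7°, 24.0°.
Largest gap = 282.9° ⇒ minimal covering band is its complement: 360° − 282.9° = 77.1°.
Band runs from +124.9° eastward to -158.0°, crossing the antimeridian.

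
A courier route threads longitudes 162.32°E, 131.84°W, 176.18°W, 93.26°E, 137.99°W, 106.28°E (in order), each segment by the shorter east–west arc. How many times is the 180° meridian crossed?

4

Leg 1: +162.32° → -131.84°, shortest Δλ = 65.84° (east) — crosses 180°.
Leg 2: -131.84° → -176.18°, shortest Δλ = -44.34° (west) — does not cross 180°.
Leg 3: -176.18° → +93.26°, shortest Δλ = -90.56° (west) — crosses 180°.
Leg 4: +93.26° → -137.99°, shortest Δλ = 128.75° (east) — crosses 180°.
Leg 5: -137.99° → +106.28°, shortest Δλ = -115.73° (west) — crosses 180°.
Total crossings: 4.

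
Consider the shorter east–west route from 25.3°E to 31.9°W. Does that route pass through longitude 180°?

Signed shortest Δλ = ((-31.9 − 25.3 + 180) mod 360) − 180 = -57.2°.
Going west by 57.2° from +25.3° reaches -31.9° without touching 180°.

No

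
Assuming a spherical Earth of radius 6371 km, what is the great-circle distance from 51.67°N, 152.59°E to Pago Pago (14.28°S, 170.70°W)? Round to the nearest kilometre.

Δλ = -170.70 − 152.59 = -323.29°; wrapped into (−180°, 180°]: 36.71°.
Δφ = -14.28 − 51.67 = -65.95°.
a = sin²(Δφ/2) + cos φ₁ · cos φ₂ · sin²(Δλ/2) = 0.355834.
c = 2·atan2(√a, √(1−a)) = 1.27831 rad → d = 6371·c ≈ 8144.12 km.

8144 km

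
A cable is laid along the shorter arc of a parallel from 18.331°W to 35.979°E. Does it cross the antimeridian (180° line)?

Signed shortest Δλ = ((35.979 − -18.331 + 180) mod 360) − 180 = 54.31°.
Going east by 54.31° from -18.331° reaches +35.979° without touching 180°.

No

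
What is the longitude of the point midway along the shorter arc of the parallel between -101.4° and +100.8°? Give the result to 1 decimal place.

+179.7°

Signed shortest Δλ from -101.4° to +100.8° is -157.8°.
Midpoint longitude = -101.4° + (-157.8°)/2 = -101.4° − 78.9° = -180.3°.
Normalise into (−180°, 180°]: +179.7°.
(The naïve average (-101.4 + +100.8)/2 = -0.3° is on the wrong side of the globe.)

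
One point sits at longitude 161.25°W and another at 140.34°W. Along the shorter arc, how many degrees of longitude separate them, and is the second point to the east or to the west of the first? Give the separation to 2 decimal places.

20.91° east

Raw difference: -140.34 − -161.25 = 20.91°.
Normalise into (−180°, 180°]: 20.91° stays 20.91°.
Positive ⇒ the second point lies to the east; separation 20.91°.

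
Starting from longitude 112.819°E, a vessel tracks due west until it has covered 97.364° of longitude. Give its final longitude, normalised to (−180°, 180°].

15.455°E

Start at +112.819°; shift −97.364° → +15.455°.
+15.455° already lies in (−180°, 180°].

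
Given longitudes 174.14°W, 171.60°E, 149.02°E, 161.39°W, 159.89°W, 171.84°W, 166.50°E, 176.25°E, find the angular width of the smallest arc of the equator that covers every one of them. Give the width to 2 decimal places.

Sort the longitudes: -174.14°, -171.84°, -161.39°, -159.89°, +149.02°, +166.50°, +171.60°, +176.25°.
Eastward gaps between consecutive values (wrapping around): 2.30°, 10.45°, 1.50°, 308.91°, 17.48°, 5.10°, 4.65°, 9.61°.
Largest gap = 308.91° ⇒ minimal covering band is its complement: 360° − 308.91° = 51.09°.
Band runs from +149.02° eastward to -159.89°, crossing the antimeridian.

51.09°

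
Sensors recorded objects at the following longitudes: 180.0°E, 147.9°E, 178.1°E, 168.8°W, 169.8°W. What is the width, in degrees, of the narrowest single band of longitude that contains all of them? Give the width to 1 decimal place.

43.3°

Sort the longitudes: -169.8°, -168.8°, +147.9°, +178.1°, +180.0°.
Eastward gaps between consecutive values (wrapping around): 1.0°, 316.7°, 30.2°, 1.9°, 10.2°.
Largest gap = 316.7° ⇒ minimal covering band is its complement: 360° − 316.7° = 43.3°.
Band runs from +147.9° eastward to -168.8°, crossing the antimeridian.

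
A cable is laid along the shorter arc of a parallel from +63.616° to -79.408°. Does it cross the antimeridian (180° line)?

No

Signed shortest Δλ = ((-79.408 − 63.616 + 180) mod 360) − 180 = -143.024°.
Going west by 143.024° from +63.616° reaches -79.408° without touching 180°.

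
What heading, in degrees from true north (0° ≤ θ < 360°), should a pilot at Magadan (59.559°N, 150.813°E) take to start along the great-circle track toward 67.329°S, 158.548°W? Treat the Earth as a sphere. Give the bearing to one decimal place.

Δλ = -158.548 − 150.813 = -309.361°; wrapped into (−180°, 180°]: 50.639°.
θ = atan2( sin Δλ · cos φ₂ , cos φ₁ · sin φ₂ − sin φ₁ · cos φ₂ · cos Δλ )
  = atan2(0.29801, -0.67825) = 156.280° → normalised to [0°, 360°): 156.280°.

156.3°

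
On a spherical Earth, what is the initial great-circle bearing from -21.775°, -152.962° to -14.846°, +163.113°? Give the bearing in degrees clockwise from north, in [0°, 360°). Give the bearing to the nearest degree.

272°

Δλ = 163.113 − -152.962 = 316.075°; wrapped into (−180°, 180°]: -43.925°.
θ = atan2( sin Δλ · cos φ₂ , cos φ₁ · sin φ₂ − sin φ₁ · cos φ₂ · cos Δλ )
  = atan2(-0.67056, 0.02033) = -88.264° → normalised to [0°, 360°): 271.736°.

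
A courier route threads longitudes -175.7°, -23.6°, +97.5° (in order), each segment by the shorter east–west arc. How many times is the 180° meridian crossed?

0

Leg 1: -175.7° → -23.6°, shortest Δλ = 152.1° (east) — does not cross 180°.
Leg 2: -23.6° → +97.5°, shortest Δλ = 121.1° (east) — does not cross 180°.
Total crossings: 0.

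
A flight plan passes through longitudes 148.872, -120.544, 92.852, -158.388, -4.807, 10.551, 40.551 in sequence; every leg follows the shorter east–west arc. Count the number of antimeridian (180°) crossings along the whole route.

3

Leg 1: +148.872° → -120.544°, shortest Δλ = 90.584° (east) — crosses 180°.
Leg 2: -120.544° → +92.852°, shortest Δλ = -146.604° (west) — crosses 180°.
Leg 3: +92.852° → -158.388°, shortest Δλ = 108.76° (east) — crosses 180°.
Leg 4: -158.388° → -4.807°, shortest Δλ = 153.581° (east) — does not cross 180°.
Leg 5: -4.807° → +10.551°, shortest Δλ = 15.358° (east) — does not cross 180°.
Leg 6: +10.551° → +40.551°, shortest Δλ = 30.0° (east) — does not cross 180°.
Total crossings: 3.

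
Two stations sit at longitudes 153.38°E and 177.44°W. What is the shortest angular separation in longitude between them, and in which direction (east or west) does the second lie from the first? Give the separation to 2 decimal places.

29.18° east

Raw difference: -177.44 − 153.38 = -330.82°.
Normalise into (−180°, 180°]: -330.82° + 360° = 29.18°.
Positive ⇒ the second point lies to the east; separation 29.18°.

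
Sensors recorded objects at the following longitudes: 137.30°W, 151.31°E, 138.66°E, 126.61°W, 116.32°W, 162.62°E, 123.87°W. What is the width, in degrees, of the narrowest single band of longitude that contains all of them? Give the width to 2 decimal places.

Sort the longitudes: -137.30°, -126.61°, -123.87°, -116.32°, +138.66°, +151.31°, +162.62°.
Eastward gaps between consecutive values (wrapping around): 10.69°, 2.74°, 7.55°, 254.98°, 12.65°, 11.31°, 60.08°.
Largest gap = 254.98° ⇒ minimal covering band is its complement: 360° − 254.98° = 105.02°.
Band runs from +138.66° eastward to -116.32°, crossing the antimeridian.

105.02°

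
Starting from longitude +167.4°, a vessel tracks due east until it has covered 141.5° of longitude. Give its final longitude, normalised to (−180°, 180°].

Start at +167.4°; shift +141.5° → +308.9°.
+308.9° lies outside (−180°, 180°]; subtract 360° → -51.1°.

-51.1°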